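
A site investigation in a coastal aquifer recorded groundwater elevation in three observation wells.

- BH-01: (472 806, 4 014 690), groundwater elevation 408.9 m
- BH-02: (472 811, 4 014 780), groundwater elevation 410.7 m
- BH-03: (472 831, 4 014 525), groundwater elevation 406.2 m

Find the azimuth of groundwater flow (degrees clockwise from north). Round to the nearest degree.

223°

Differences from BH-01: to BH-02 (Δx, Δy, Δh) = (5, 90, +1.8); to BH-03 = (25, -165, -2.7).
Determinant of the coordinate differences = 5·(-165) − 25·90 = -3075.
∂h/∂x = [(+1.8)·(-165) − (-2.7)·90] / -3075 = +0.01756
∂h/∂y = [5·(-2.7) − 25·(+1.8)] / -3075 = +0.01902
Flow direction (−∇h) has components (-0.01756 E, -0.01902 N).
Azimuth = atan2(E, N) = atan2(-0.01756, -0.01902) = 222.7° ≈ 223°.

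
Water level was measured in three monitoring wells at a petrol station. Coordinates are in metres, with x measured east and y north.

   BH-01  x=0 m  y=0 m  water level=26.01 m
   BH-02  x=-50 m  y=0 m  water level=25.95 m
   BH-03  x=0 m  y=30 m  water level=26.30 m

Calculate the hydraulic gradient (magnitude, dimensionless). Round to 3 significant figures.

∂h/∂x = (25.95 − 26.01) / (-50 − 0) = +0.001200
∂h/∂y = (26.30 − 26.01) / (30 − 0) = +0.009667
|∇h| = √(0.001200² + 0.009667²) = 0.009741

0.00974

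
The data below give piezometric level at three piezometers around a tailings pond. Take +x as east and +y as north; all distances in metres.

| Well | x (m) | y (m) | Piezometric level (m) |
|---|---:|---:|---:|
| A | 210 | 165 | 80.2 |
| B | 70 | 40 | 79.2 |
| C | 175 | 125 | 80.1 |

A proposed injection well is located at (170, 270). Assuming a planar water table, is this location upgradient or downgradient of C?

Differences from A: to B (Δx, Δy, Δh) = (-140, -125, -1.0); to C = (-35, -40, -0.1).
Solve a·Δx + b·Δy = Δh: det = (-140)·(-40) − (-35)·(-125) = 1225.
∂h/∂x = [(-1.0)·(-40) − (-0.1)·(-125)] / 1225 = +0.02245
∂h/∂y = [(-140)·(-0.1) − (-35)·(-1.0)] / 1225 = -0.01714
Head at (170, 270) = 80.2 + (+0.02245)·(-40) + (-0.01714)·(105) = 77.50 m.
That is lower than the 80.1 m at C, so the point is downgradient.

downgradient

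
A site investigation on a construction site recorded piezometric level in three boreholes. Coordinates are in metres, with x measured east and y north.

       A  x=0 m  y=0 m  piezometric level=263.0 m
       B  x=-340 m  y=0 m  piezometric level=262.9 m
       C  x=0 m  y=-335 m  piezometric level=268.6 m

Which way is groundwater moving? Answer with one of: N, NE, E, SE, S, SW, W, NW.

∂h/∂x = (262.9 − 263.0) / (-340 − 0) = +0.0002941
∂h/∂y = (268.6 − 263.0) / (-335 − 0) = -0.01672
Flow = −∇h = (-0.0002941 east, +0.01672 north), which points north.

N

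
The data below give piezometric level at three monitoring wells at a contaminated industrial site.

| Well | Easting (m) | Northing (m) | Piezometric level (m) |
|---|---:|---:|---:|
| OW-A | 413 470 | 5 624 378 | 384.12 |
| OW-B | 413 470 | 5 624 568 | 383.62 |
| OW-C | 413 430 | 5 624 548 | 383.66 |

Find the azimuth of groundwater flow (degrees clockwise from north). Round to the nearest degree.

353°

With h = a·x + b·y + c and OW-A as origin, the differences give:
  0·a + 190·b = -0.50
  (-40)·a + 170·b = -0.46
Eliminate b (×170 and ×190, subtract): 7600·a = 2.400 → a = ∂h/∂x = +0.0003158
Back-substitute: b = ∂h/∂y = -0.002632.
Flow direction (−∇h) has components (-0.0003158 E, +0.002632 N).
Azimuth = atan2(E, N) = atan2(-0.0003158, +0.002632) = 353.2° ≈ 353°.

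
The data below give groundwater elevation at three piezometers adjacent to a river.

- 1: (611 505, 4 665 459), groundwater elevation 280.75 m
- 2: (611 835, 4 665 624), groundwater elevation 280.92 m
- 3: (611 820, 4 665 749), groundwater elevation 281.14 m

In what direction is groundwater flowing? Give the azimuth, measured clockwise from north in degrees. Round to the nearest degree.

169°

Differences from 1: to 2 (Δx, Δy, Δh) = (330, 165, +0.17); to 3 = (315, 290, +0.39).
Determinant of the coordinate differences = 330·290 − 315·165 = 43725.
∂h/∂x = [(+0.17)·290 − (+0.39)·165] / 43725 = -0.0003442
∂h/∂y = [330·(+0.39) − 315·(+0.17)] / 43725 = +0.001719
Flow direction (−∇h) has components (+0.0003442 E, -0.001719 N).
Azimuth = atan2(E, N) = atan2(+0.0003442, -0.001719) = 168.7° ≈ 169°.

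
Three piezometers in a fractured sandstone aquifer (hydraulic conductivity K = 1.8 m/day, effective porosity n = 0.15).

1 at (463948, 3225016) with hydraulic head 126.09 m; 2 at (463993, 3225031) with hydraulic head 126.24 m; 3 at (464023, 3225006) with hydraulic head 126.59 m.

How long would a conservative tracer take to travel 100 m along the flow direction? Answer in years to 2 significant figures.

Taking 1 as reference: 2−1 = (45, 15, +0.15); 3−1 = (75, -10, +0.50).
Solve a·Δx + b·Δy = Δh: det = 45·(-10) − 75·15 = -1575.
∂h/∂x = [(+0.15)·(-10) − (+0.50)·15] / -1575 = +0.005714
∂h/∂y = [45·(+0.50) − 75·(+0.15)] / -1575 = -0.007143
|∇h| = √(0.005714² + -0.007143²) = 0.009147
Seepage velocity v = K·i/n = 1.8 × 0.009147 / 0.15 = 0.1098 m/day.
t = 100 / 0.1098 = 910.7 days = 2.49 years.

2.5 years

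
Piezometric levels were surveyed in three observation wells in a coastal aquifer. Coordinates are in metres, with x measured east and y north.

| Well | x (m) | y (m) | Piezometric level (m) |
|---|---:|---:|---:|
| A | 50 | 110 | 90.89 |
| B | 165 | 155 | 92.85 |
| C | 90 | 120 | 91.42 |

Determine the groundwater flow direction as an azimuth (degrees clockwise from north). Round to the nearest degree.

194°

Differences from A: to B (Δx, Δy, Δh) = (115, 45, +1.96); to C = (40, 10, +0.53).
Solve a·Δx + b·Δy = Δh: det = 115·10 − 40·45 = -650.
∂h/∂x = [(+1.96)·10 − (+0.53)·45] / -650 = +0.006538
∂h/∂y = [115·(+0.53) − 40·(+1.96)] / -650 = +0.02685
Flow direction (−∇h) has components (-0.006538 E, -0.02685 N).
Azimuth = atan2(E, N) = atan2(-0.006538, -0.02685) = 193.7° ≈ 194°.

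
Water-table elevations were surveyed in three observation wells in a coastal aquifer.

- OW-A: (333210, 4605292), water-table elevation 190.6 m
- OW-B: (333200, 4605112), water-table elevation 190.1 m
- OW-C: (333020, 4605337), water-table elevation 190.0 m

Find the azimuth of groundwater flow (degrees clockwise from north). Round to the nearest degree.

With h = a·x + b·y + c and OW-A as origin, the differences give:
  (-10)·a + (-180)·b = -0.5
  (-190)·a + 45·b = -0.6
Eliminate b (×45 and ×(-180), subtract): -34650·a = -130.50 → a = ∂h/∂x = +0.003766
Back-substitute: b = ∂h/∂y = +0.002569.
Flow direction (−∇h) has components (-0.003766 E, -0.002569 N).
Azimuth = atan2(E, N) = atan2(-0.003766, -0.002569) = 235.7° ≈ 236°.

236°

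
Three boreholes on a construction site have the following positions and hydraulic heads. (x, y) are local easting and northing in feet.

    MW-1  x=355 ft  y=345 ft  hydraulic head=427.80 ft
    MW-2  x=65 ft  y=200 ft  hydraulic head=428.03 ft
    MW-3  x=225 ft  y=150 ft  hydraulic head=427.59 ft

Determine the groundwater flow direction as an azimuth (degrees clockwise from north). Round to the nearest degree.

With h = a·x + b·y + c and MW-1 as origin, the differences give:
  (-290)·a + (-145)·b = +0.23
  (-130)·a + (-195)·b = -0.21
Eliminate b (×(-195) and ×(-145), subtract): 37700·a = -75.300 → a = ∂h/∂x = -0.001997
Back-substitute: b = ∂h/∂y = +0.002408.
Flow direction (−∇h) has components (+0.001997 E, -0.002408 N).
Azimuth = atan2(E, N) = atan2(+0.001997, -0.002408) = 140.3° ≈ 140°.

140°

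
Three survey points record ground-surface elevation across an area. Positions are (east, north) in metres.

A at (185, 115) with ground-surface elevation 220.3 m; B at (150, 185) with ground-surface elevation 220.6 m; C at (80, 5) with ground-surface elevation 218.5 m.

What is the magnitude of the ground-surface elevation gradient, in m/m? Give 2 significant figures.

0.012 m/m

Three-point gradient (reference A): Δ to B = (-35, 70, +0.3), Δ to C = (-105, -110, -1.8).
∂z/∂x = +0.008304, ∂z/∂y = +0.008437 (det = 11200).
|∇f| = √(0.008304² + 0.008437²) = 0.01184 m/m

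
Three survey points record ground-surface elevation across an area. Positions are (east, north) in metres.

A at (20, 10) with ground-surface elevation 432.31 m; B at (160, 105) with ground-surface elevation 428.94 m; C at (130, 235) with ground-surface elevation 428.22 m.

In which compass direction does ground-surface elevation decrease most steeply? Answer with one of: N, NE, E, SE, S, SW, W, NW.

NE

With z = a·x + b·y + c and A as origin, the differences give:
  140·a + 95·b = -3.37
  110·a + 225·b = -4.09
Eliminate b (×225 and ×95, subtract): 21050·a = -369.700 → a = ∂z/∂x = -0.01756
Back-substitute: b = ∂z/∂y = -0.009591.
Steepest decrease is along −∇f = (+0.01756 E, +0.009591 N) → northeast.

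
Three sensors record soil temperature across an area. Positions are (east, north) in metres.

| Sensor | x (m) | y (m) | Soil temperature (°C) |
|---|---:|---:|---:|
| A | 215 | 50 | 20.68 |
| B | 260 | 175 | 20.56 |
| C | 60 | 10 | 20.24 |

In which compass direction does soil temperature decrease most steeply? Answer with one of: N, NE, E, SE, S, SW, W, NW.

NW

Differences from A: to B (Δx, Δy, Δh) = (45, 125, -0.12); to C = (-155, -40, -0.44).
Determinant of the coordinate differences = 45·(-40) − (-155)·125 = 17575.
∂T/∂x = [(-0.12)·(-40) − (-0.44)·125] / 17575 = +0.003403
∂T/∂y = [45·(-0.44) − (-155)·(-0.12)] / 17575 = -0.002185
Steepest decrease is along −∇f = (-0.003403 E, +0.002185 N) → northwest.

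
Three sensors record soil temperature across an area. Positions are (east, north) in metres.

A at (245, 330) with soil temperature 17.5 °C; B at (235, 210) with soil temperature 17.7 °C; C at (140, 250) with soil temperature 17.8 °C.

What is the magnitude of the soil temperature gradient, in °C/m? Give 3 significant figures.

0.00228 °C/m

Three-point gradient (reference A): Δ to B = (-10, -120, +0.2), Δ to C = (-105, -80, +0.3).
∂T/∂x = -0.001695, ∂T/∂y = -0.001525 (det = -11800).
|∇f| = √(-0.001695² + -0.001525²) = 0.00228 °C/m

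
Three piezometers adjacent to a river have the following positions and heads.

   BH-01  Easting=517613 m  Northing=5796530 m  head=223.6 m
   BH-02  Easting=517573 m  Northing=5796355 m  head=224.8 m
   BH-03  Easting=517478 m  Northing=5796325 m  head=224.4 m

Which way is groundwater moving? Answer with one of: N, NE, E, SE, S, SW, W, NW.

With h = a·x + b·y + c and BH-01 as origin, the differences give:
  (-40)·a + (-175)·b = +1.2
  (-135)·a + (-205)·b = +0.8
Eliminate b (×(-205) and ×(-175), subtract): -15425·a = -106.00 → a = ∂h/∂x = +0.006872
Back-substitute: b = ∂h/∂y = -0.008428.
Flow = −∇h = (-0.006872 east, +0.008428 north), which points northwest.

NW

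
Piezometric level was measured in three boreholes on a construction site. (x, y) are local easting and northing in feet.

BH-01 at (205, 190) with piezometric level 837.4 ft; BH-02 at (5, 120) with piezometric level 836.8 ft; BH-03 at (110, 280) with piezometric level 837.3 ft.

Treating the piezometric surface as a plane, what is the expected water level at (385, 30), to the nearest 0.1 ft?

Differences from BH-01: to BH-02 (Δx, Δy, Δh) = (-200, -70, -0.6); to BH-03 = (-95, 90, -0.1).
Determinant of the coordinate differences = (-200)·90 − (-95)·(-70) = -24650.
∂h/∂x = [(-0.6)·90 − (-0.1)·(-70)] / -24650 = +0.002475
∂h/∂y = [(-200)·(-0.1) − (-95)·(-0.6)] / -24650 = +0.001501
h(385, 30) = 837.4 + (+0.002475)·(180) + (+0.001501)·(-160) = 837.4 +0.445 -0.240 = 837.605 ft.

837.6 ft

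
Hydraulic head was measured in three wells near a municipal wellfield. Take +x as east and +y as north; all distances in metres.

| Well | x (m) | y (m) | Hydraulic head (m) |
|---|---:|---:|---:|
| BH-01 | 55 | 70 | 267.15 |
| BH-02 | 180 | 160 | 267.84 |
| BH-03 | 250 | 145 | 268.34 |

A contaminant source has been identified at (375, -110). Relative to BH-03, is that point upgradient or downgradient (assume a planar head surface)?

With h = a·x + b·y + c and BH-01 as origin, the differences give:
  125·a + 90·b = +0.69
  195·a + 75·b = +1.19
Eliminate b (×75 and ×90, subtract): -8175·a = -55.350 → a = ∂h/∂x = +0.006771
Back-substitute: b = ∂h/∂y = -0.001737.
Head at (375, -110) = 267.15 + (+0.006771)·(320) + (-0.001737)·(-180) = 269.63 m.
That is higher than the 268.34 m at BH-03, so the point is upgradient.

upgradient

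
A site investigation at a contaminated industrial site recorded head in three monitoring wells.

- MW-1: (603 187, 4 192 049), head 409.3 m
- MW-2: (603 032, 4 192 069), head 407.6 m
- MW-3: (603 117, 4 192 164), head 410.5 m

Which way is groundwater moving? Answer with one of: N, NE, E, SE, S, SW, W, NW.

SW

Three-point gradient (reference MW-1): Δ to MW-2 = (-155, 20, -1.7), Δ to MW-3 = (-70, 115, +1.2).
∂h/∂x = +0.01336, ∂h/∂y = +0.01857 (det = -16425).
Flow = −∇h = (-0.01336 east, -0.01857 north), which points southwest.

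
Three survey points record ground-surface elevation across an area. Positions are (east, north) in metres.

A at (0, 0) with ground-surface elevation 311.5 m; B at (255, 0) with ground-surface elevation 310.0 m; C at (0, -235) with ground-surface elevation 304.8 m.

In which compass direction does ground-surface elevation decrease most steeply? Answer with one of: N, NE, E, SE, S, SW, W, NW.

∂z/∂x = (310.0 − 311.5) / (255 − 0) = -0.005882
∂z/∂y = (304.8 − 311.5) / (-235 − 0) = +0.02851
Steepest decrease is along −∇f = (+0.005882 E, -0.02851 N) → south.

S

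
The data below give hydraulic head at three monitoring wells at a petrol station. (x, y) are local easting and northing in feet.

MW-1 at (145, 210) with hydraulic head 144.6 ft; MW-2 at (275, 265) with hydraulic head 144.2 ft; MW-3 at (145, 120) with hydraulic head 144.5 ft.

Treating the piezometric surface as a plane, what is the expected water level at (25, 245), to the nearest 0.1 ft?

145.1 ft

Taking MW-1 as reference: MW-2−MW-1 = (130, 55, -0.4); MW-3−MW-1 = (0, -90, -0.1).
Determinant of the coordinate differences = 130·(-90) − 0·55 = -11700.
∂h/∂x = [(-0.4)·(-90) − (-0.1)·55] / -11700 = -0.003547
∂h/∂y = [130·(-0.1) − 0·(-0.4)] / -11700 = +0.001111
h(25, 245) = 144.6 + (-0.003547)·(-120) + (+0.001111)·(35) = 144.6 +0.426 +0.039 = 145.065 ft.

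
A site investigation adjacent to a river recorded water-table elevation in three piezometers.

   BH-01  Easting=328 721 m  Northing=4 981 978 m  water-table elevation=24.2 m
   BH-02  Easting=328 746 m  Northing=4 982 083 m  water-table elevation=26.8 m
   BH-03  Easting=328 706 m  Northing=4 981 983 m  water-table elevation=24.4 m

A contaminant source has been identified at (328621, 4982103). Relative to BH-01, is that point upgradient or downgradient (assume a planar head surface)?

Taking BH-01 as reference: BH-02−BH-01 = (25, 105, +2.6); BH-03−BH-01 = (-15, 5, +0.2).
Determinant of the coordinate differences = 25·5 − (-15)·105 = 1700.
∂h/∂x = [(+2.6)·5 − (+0.2)·105] / 1700 = -0.004706
∂h/∂y = [25·(+0.2) − (-15)·(+2.6)] / 1700 = +0.02588
Head at (328621, 4982103) = 24.2 + (-0.004706)·(-100) + (+0.02588)·(125) = 27.91 m.
That is higher than the 24.2 m at BH-01, so the point is upgradient.

upgradient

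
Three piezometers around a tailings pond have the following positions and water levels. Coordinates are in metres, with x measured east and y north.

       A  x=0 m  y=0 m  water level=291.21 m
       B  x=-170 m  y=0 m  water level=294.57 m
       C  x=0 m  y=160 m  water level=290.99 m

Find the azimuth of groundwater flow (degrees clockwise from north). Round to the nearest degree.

086°

∂h/∂x = (294.57 − 291.21) / (-170 − 0) = -0.01976
∂h/∂y = (290.99 − 291.21) / (160 − 0) = -0.001375
Flow direction (−∇h) has components (+0.01976 E, +0.001375 N).
Azimuth = atan2(E, N) = atan2(+0.01976, +0.001375) = 86.0° ≈ 086°.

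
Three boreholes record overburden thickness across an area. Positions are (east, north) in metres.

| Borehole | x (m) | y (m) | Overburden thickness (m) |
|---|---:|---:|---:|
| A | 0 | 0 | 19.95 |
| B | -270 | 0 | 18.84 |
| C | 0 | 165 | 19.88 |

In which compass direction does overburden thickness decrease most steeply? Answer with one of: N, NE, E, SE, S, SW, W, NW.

∂d/∂x = (18.84 − 19.95) / (-270 − 0) = +0.004111
∂d/∂y = (19.88 − 19.95) / (165 − 0) = -0.0004242
Steepest decrease is along −∇f = (-0.004111 E, +0.0004242 N) → west.

W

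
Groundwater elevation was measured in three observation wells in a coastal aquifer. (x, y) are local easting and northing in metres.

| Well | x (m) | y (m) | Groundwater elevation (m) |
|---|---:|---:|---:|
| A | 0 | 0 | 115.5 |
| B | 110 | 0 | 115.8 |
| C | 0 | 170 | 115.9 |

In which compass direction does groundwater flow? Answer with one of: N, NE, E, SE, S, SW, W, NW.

∂h/∂x = (115.8 − 115.5) / (110 − 0) = +0.002727
∂h/∂y = (115.9 − 115.5) / (170 − 0) = +0.002353
Flow = −∇h = (-0.002727 east, -0.002353 north), which points southwest.

SW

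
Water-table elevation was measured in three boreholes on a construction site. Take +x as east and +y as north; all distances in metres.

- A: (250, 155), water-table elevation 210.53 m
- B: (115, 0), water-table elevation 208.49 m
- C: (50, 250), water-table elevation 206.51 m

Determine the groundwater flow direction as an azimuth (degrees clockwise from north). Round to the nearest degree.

279°

Taking A as reference: B−A = (-135, -155, -2.04); C−A = (-200, 95, -4.02).
Determinant of the coordinate differences = (-135)·95 − (-200)·(-155) = -43825.
∂h/∂x = [(-2.04)·95 − (-4.02)·(-155)] / -43825 = +0.01864
∂h/∂y = [(-135)·(-4.02) − (-200)·(-2.04)] / -43825 = -0.003074
Flow direction (−∇h) has components (-0.01864 E, +0.003074 N).
Azimuth = atan2(E, N) = atan2(-0.01864, +0.003074) = 279.4° ≈ 279°.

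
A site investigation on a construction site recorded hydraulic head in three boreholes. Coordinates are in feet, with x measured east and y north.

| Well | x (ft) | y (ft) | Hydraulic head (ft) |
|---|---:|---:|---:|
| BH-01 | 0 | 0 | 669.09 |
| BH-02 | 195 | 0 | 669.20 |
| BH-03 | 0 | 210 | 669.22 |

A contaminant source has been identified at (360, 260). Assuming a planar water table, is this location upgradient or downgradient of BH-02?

∂h/∂x = (669.20 − 669.09) / (195 − 0) = +0.0005641
∂h/∂y = (669.22 − 669.09) / (210 − 0) = +0.0006190
Head at (360, 260) = 669.09 + (+0.0005641)·(360) + (+0.0006190)·(260) = 669.45 ft.
That is higher than the 669.20 ft at BH-02, so the point is upgradient.

upgradient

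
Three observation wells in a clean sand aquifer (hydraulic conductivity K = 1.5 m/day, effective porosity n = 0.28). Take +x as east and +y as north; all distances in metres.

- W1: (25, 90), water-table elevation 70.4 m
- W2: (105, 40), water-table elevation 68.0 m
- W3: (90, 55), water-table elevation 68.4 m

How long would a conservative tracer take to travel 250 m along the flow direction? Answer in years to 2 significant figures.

Differences from W1: to W2 (Δx, Δy, Δh) = (80, -50, -2.4); to W3 = (65, -35, -2.0).
Solve a·Δx + b·Δy = Δh: det = 80·(-35) − 65·(-50) = 450.
∂h/∂x = [(-2.4)·(-35) − (-2.0)·(-50)] / 450 = -0.03556
∂h/∂y = [80·(-2.0) − 65·(-2.4)] / 450 = -0.008889
|∇h| = √(-0.03556² + -0.008889²) = 0.03665
Seepage velocity v = K·i/n = 1.5 × 0.03665 / 0.28 = 0.1963 m/day.
t = 250 / 0.1963 = 1274 days = 3.49 years.

3.5 years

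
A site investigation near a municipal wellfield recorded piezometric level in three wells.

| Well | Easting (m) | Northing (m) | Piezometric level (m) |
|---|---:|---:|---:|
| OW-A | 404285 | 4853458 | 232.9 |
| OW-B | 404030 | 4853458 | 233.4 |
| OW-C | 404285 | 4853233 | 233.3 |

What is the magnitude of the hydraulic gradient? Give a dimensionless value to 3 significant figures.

0.00265

∂h/∂x = (233.4 − 232.9) / (404030 − 404285) = -0.001961
∂h/∂y = (233.3 − 232.9) / (4853233 − 4853458) = -0.001778
|∇h| = √(-0.001961² + -0.001778²) = 0.002647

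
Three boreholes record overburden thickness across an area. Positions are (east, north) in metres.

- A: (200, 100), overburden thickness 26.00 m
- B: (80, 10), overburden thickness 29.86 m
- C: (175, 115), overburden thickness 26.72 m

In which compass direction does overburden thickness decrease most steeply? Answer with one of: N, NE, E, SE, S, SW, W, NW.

Taking A as reference: B−A = (-120, -90, +3.86); C−A = (-25, 15, +0.72).
Determinant of the coordinate differences = (-120)·15 − (-25)·(-90) = -4050.
∂d/∂x = [(+3.86)·15 − (+0.72)·(-90)] / -4050 = -0.03030
∂d/∂y = [(-120)·(+0.72) − (-25)·(+3.86)] / -4050 = -0.002494
Steepest decrease is along −∇f = (+0.03030 E, +0.002494 N) → east.

E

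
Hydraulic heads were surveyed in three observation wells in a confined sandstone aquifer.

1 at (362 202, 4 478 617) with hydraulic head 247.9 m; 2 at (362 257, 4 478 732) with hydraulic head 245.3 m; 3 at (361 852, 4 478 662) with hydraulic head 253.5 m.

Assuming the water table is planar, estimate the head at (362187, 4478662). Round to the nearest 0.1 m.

247.5 m

Differences from 1: to 2 (Δx, Δy, Δh) = (55, 115, -2.6); to 3 = (-350, 45, +5.6).
Solve a·Δx + b·Δy = Δh: det = 55·45 − (-350)·115 = 42725.
∂h/∂x = [(-2.6)·45 − (+5.6)·115] / 42725 = -0.01781
∂h/∂y = [55·(+5.6) − (-350)·(-2.6)] / 42725 = -0.01409
h(362187, 4478662) = 247.9 + (-0.01781)·(-15) + (-0.01409)·(45) = 247.9 +0.267 -0.634 = 247.533 m.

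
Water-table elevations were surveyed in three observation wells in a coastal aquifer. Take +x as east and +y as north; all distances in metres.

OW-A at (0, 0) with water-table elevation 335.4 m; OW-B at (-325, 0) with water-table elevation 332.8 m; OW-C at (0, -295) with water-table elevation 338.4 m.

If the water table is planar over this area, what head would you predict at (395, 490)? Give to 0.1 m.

333.6 m

∂h/∂x = (332.8 − 335.4) / (-325 − 0) = +0.008000
∂h/∂y = (338.4 − 335.4) / (-295 − 0) = -0.01017
h(395, 490) = 335.4 + (+0.008000)·(395) + (-0.01017)·(490) = 335.4 +3.160 -4.983 = 333.577 m.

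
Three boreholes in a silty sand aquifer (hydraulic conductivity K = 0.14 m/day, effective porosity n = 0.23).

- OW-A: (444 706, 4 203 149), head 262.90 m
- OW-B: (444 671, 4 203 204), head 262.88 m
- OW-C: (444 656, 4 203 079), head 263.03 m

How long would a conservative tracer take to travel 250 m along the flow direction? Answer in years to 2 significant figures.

Three-point gradient (reference OW-A): Δ to OW-B = (-35, 55, -0.02), Δ to OW-C = (-50, -70, +0.13).
∂h/∂x = -0.001106, ∂h/∂y = -0.001067 (det = 5200).
|∇h| = √(-0.001106² + -0.001067²) = 0.001537
Seepage velocity v = K·i/n = 0.14 × 0.001537 / 0.23 = 0.0009356 m/day.
t = 250 / 0.0009356 = 2.672e+05 days = 732 years.

730 years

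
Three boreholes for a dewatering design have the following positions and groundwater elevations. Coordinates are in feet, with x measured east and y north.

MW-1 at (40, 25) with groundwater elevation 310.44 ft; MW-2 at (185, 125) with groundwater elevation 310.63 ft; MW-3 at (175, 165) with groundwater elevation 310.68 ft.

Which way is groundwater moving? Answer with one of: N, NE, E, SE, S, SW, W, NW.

S

Differences from MW-1: to MW-2 (Δx, Δy, Δh) = (145, 100, +0.19); to MW-3 = (135, 140, +0.24).
Determinant of the coordinate differences = 145·140 − 135·100 = 6800.
∂h/∂x = [(+0.19)·140 − (+0.24)·100] / 6800 = +0.0003824
∂h/∂y = [145·(+0.24) − 135·(+0.19)] / 6800 = +0.001346
Flow = −∇h = (-0.0003824 east, -0.001346 north), which points south.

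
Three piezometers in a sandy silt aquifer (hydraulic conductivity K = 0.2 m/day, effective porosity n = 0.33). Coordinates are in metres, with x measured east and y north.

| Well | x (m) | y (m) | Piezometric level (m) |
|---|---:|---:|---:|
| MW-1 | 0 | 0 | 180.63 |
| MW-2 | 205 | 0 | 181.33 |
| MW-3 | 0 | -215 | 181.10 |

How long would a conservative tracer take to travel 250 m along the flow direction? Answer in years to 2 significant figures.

280 years

∂h/∂x = (181.33 − 180.63) / (205 − 0) = +0.003415
∂h/∂y = (181.10 − 180.63) / (-215 − 0) = -0.002186
|∇h| = √(0.003415² + -0.002186²) = 0.004055
Seepage velocity v = K·i/n = 0.2 × 0.004055 / 0.33 = 0.002458 m/day.
t = 250 / 0.002458 = 1.017e+05 days = 278 years.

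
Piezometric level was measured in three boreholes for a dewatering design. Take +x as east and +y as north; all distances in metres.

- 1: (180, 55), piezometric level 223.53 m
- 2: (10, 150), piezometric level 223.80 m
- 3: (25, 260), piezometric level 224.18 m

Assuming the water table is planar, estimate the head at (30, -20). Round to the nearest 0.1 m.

Differences from 1: to 2 (Δx, Δy, Δh) = (-170, 95, +0.27); to 3 = (-155, 205, +0.65).
Determinant of the coordinate differences = (-170)·205 − (-155)·95 = -20125.
∂h/∂x = [(+0.27)·205 − (+0.65)·95] / -20125 = +0.0003180
∂h/∂y = [(-170)·(+0.65) − (-155)·(+0.27)] / -20125 = +0.003411
h(30, -20) = 223.53 + (+0.0003180)·(-150) + (+0.003411)·(-75) = 223.53 -0.048 -0.256 = 223.226 m.

223.2 m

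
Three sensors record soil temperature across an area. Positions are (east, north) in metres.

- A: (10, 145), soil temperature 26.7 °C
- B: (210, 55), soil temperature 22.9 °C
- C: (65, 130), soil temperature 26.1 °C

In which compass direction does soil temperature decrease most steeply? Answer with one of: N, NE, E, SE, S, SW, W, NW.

Differences from A: to B (Δx, Δy, Δh) = (200, -90, -3.8); to C = (55, -15, -0.6).
Determinant of the coordinate differences = 200·(-15) − 55·(-90) = 1950.
∂T/∂x = [(-3.8)·(-15) − (-0.6)·(-90)] / 1950 = +0.001538
∂T/∂y = [200·(-0.6) − 55·(-3.8)] / 1950 = +0.04564
Steepest decrease is along −∇f = (-0.001538 E, -0.04564 N) → south.

S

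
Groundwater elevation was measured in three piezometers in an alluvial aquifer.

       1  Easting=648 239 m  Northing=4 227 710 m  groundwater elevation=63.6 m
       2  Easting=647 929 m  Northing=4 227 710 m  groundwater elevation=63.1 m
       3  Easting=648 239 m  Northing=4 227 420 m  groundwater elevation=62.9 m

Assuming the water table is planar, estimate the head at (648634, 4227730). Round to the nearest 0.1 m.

∂h/∂x = (63.1 − 63.6) / (647929 − 648239) = +0.001613
∂h/∂y = (62.9 − 63.6) / (4227420 − 4227710) = +0.002414
h(648634, 4227730) = 63.6 + (+0.001613)·(395) + (+0.002414)·(20) = 63.6 +0.637 +0.048 = 64.285 m.

64.3 m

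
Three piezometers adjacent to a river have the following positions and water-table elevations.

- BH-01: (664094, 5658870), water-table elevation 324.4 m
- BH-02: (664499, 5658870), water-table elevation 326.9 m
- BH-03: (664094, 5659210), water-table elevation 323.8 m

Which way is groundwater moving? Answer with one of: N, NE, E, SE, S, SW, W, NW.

W

∂h/∂x = (326.9 − 324.4) / (664499 − 664094) = +0.006173
∂h/∂y = (323.8 − 324.4) / (5659210 − 5658870) = -0.001765
Flow = −∇h = (-0.006173 east, +0.001765 north), which points west.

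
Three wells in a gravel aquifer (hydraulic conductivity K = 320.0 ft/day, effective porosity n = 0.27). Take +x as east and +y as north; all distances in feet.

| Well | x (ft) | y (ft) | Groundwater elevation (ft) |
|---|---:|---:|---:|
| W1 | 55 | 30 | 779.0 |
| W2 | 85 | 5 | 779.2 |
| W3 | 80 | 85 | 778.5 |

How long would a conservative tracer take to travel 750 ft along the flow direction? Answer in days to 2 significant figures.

72 days

Taking W1 as reference: W2−W1 = (30, -25, +0.2); W3−W1 = (25, 55, -0.5).
Solve a·Δx + b·Δy = Δh: det = 30·55 − 25·(-25) = 2275.
∂h/∂x = [(+0.2)·55 − (-0.5)·(-25)] / 2275 = -0.0006593
∂h/∂y = [30·(-0.5) − 25·(+0.2)] / 2275 = -0.008791
|∇h| = √(-0.0006593² + -0.008791²) = 0.008816
Seepage velocity v = K·i/n = 320.0 × 0.008816 / 0.27 = 10.45 ft/day.
t = 750 / 10.45 = 71.77 days.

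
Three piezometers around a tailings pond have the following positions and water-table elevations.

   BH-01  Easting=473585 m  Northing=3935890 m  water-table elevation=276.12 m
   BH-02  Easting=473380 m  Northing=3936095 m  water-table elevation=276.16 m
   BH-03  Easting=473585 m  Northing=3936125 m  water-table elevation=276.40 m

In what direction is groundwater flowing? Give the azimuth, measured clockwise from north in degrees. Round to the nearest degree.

220°

Taking BH-01 as reference: BH-02−BH-01 = (-205, 205, +0.04); BH-03−BH-01 = (0, 235, +0.28).
Solve a·Δx + b·Δy = Δh: det = (-205)·235 − 0·205 = -48175.
∂h/∂x = [(+0.04)·235 − (+0.28)·205] / -48175 = +0.0009964
∂h/∂y = [(-205)·(+0.28) − 0·(+0.04)] / -48175 = +0.001191
Flow direction (−∇h) has components (-0.0009964 E, -0.001191 N).
Azimuth = atan2(E, N) = atan2(-0.0009964, -0.001191) = 219.9° ≈ 220°.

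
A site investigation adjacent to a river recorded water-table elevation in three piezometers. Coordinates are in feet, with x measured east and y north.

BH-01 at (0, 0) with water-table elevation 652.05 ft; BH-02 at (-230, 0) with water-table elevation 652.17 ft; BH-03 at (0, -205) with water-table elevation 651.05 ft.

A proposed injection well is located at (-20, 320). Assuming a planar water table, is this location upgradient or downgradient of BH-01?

upgradient

∂h/∂x = (652.17 − 652.05) / (-230 − 0) = -0.0005217
∂h/∂y = (651.05 − 652.05) / (-205 − 0) = +0.004878
Head at (-20, 320) = 652.05 + (-0.0005217)·(-20) + (+0.004878)·(320) = 653.62 ft.
That is higher than the 652.05 ft at BH-01, so the point is upgradient.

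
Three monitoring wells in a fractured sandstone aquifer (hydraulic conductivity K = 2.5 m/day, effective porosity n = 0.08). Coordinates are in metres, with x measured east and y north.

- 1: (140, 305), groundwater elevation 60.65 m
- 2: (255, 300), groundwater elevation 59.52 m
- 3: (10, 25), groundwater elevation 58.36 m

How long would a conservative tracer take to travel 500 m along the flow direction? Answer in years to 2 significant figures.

Differences from 1: to 2 (Δx, Δy, Δh) = (115, -5, -1.13); to 3 = (-130, -280, -2.29).
Solve a·Δx + b·Δy = Δh: det = 115·(-280) − (-130)·(-5) = -32850.
∂h/∂x = [(-1.13)·(-280) − (-2.29)·(-5)] / -32850 = -0.009283
∂h/∂y = [115·(-2.29) − (-130)·(-1.13)] / -32850 = +0.01249
|∇h| = √(-0.009283² + 0.01249²) = 0.01556
Seepage velocity v = K·i/n = 2.5 × 0.01556 / 0.08 = 0.4862 m/day.
t = 500 / 0.4862 = 1028 days = 2.81 years.

2.8 years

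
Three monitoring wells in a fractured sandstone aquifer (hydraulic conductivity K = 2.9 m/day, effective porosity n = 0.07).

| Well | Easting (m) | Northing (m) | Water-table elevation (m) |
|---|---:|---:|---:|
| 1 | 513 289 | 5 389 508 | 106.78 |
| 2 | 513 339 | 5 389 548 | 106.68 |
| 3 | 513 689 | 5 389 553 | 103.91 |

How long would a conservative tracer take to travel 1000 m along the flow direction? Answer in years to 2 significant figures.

With h = a·x + b·y + c and 1 as origin, the differences give:
  50·a + 40·b = -0.10
  400·a + 45·b = -2.87
Eliminate b (×45 and ×40, subtract): -13750·a = 110.300 → a = ∂h/∂x = -0.008022
Back-substitute: b = ∂h/∂y = +0.007527.
|∇h| = √(-0.008022² + 0.007527²) = 0.011
Seepage velocity v = K·i/n = 2.9 × 0.011 / 0.07 = 0.4557 m/day.
t = 1000 / 0.4557 = 2194 days = 6.01 years.

6.0 years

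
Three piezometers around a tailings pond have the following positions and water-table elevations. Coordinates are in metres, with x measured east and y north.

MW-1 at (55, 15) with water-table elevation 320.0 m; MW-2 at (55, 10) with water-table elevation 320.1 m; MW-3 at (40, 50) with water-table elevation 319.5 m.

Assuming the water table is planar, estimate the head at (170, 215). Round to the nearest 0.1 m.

With h = a·x + b·y + c and MW-1 as origin, the differences give:
  0·a + (-5)·b = +0.1
  (-15)·a + 35·b = -0.5
Eliminate b (×35 and ×(-5), subtract): -75·a = 1.00 → a = ∂h/∂x = -0.01333
Back-substitute: b = ∂h/∂y = -0.02000.
h(170, 215) = 320.0 + (-0.01333)·(115) + (-0.02000)·(200) = 320.0 -1.533 -4.000 = 314.467 m.

314.5 m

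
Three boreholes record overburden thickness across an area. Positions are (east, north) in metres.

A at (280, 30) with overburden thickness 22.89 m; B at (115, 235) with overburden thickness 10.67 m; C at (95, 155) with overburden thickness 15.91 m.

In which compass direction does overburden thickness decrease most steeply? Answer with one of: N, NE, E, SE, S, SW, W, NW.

N

Three-point gradient (reference A): Δ to B = (-165, 205, -12.22), Δ to C = (-185, 125, -6.98).
∂d/∂x = -0.005584, ∂d/∂y = -0.06410 (det = 17300).
Steepest decrease is along −∇f = (+0.005584 E, +0.06410 N) → north.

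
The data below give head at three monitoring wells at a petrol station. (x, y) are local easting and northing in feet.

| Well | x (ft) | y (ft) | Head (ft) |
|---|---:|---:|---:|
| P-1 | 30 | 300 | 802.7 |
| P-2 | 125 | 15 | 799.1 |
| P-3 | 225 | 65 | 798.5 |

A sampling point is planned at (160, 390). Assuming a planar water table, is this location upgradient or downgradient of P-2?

With h = a·x + b·y + c and P-1 as origin, the differences give:
  95·a + (-285)·b = -3.6
  195·a + (-235)·b = -4.2
Eliminate b (×(-235) and ×(-285), subtract): 33250·a = -351.00 → a = ∂h/∂x = -0.01056
Back-substitute: b = ∂h/∂y = +0.009113.
Head at (160, 390) = 802.7 + (-0.01056)·(130) + (+0.009113)·(90) = 802.15 ft.
That is higher than the 799.1 ft at P-2, so the point is upgradient.

upgradient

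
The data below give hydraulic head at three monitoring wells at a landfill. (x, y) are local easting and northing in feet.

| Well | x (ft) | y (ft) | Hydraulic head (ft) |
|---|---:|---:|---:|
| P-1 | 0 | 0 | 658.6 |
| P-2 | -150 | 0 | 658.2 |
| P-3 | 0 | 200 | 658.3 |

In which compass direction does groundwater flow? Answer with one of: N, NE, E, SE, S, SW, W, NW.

NW

∂h/∂x = (658.2 − 658.6) / (-150 − 0) = +0.002667
∂h/∂y = (658.3 − 658.6) / (200 − 0) = -0.001500
Flow = −∇h = (-0.002667 east, +0.001500 north), which points northwest.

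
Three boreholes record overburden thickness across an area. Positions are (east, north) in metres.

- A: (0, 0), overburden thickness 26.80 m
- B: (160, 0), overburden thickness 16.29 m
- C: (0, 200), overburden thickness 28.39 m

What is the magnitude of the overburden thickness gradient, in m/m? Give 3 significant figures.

0.0662 m/m

∂d/∂x = (16.29 − 26.80) / (160 − 0) = -0.06569
∂d/∂y = (28.39 − 26.80) / (200 − 0) = +0.007950
|∇f| = √(-0.06569² + 0.007950²) = 0.06617 m/m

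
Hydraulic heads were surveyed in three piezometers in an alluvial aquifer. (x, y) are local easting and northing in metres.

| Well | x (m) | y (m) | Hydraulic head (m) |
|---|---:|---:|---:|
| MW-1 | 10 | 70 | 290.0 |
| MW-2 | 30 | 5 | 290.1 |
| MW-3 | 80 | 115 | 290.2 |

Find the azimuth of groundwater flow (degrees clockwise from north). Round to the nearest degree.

280°

Taking MW-1 as reference: MW-2−MW-1 = (20, -65, +0.1); MW-3−MW-1 = (70, 45, +0.2).
Solve a·Δx + b·Δy = Δh: det = 20·45 − 70·(-65) = 5450.
∂h/∂x = [(+0.1)·45 − (+0.2)·(-65)] / 5450 = +0.003211
∂h/∂y = [20·(+0.2) − 70·(+0.1)] / 5450 = -0.0005505
Flow direction (−∇h) has components (-0.003211 E, +0.0005505 N).
Azimuth = atan2(E, N) = atan2(-0.003211, +0.0005505) = 279.7° ≈ 280°.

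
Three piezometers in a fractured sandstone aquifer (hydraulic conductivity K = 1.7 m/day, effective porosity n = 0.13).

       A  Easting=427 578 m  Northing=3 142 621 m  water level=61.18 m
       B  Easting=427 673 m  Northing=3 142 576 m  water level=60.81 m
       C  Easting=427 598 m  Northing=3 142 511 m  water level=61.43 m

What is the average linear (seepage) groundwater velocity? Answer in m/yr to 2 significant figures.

30 m/yr

Taking A as reference: B−A = (95, -45, -0.37); C−A = (20, -110, +0.25).
Determinant of the coordinate differences = 95·(-110) − 20·(-45) = -9550.
∂h/∂x = [(-0.37)·(-110) − (+0.25)·(-45)] / -9550 = -0.005440
∂h/∂y = [95·(+0.25) − 20·(-0.37)] / -9550 = -0.003262
|∇h| = √(-0.005440² + -0.003262²) = 0.006343
Seepage velocity v = K·i/n = 1.7 × 0.006343 / 0.13 = 0.08295 m/day = 30.3 m/yr.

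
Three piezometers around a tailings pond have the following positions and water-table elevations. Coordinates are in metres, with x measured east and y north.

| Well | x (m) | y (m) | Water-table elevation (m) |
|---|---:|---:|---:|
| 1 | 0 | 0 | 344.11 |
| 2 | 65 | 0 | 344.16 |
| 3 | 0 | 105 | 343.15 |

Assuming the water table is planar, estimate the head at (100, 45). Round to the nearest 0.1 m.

∂h/∂x = (344.16 − 344.11) / (65 − 0) = +0.0007692
∂h/∂y = (343.15 − 344.11) / (105 − 0) = -0.009143
h(100, 45) = 344.11 + (+0.0007692)·(100) + (-0.009143)·(45) = 344.11 +0.077 -0.411 = 343.775 m.

343.8 m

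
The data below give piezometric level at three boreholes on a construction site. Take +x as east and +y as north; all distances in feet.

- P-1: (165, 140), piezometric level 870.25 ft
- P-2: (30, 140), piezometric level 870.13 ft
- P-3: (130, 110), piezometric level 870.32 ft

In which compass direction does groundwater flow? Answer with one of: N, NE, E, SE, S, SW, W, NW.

N

Differences from P-1: to P-2 (Δx, Δy, Δh) = (-135, 0, -0.12); to P-3 = (-35, -30, +0.07).
Solve a·Δx + b·Δy = Δh: det = (-135)·(-30) − (-35)·0 = 4050.
∂h/∂x = [(-0.12)·(-30) − (+0.07)·0] / 4050 = +0.0008889
∂h/∂y = [(-135)·(+0.07) − (-35)·(-0.12)] / 4050 = -0.003370
Flow = −∇h = (-0.0008889 east, +0.003370 north), which points north.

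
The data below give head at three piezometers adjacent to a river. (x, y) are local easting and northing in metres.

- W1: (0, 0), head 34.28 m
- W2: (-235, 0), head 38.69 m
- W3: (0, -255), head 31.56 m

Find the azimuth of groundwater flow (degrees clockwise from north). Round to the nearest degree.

120°

∂h/∂x = (38.69 − 34.28) / (-235 − 0) = -0.01877
∂h/∂y = (31.56 − 34.28) / (-255 − 0) = +0.01067
Flow direction (−∇h) has components (+0.01877 E, -0.01067 N).
Azimuth = atan2(E, N) = atan2(+0.01877, -0.01067) = 119.6° ≈ 120°.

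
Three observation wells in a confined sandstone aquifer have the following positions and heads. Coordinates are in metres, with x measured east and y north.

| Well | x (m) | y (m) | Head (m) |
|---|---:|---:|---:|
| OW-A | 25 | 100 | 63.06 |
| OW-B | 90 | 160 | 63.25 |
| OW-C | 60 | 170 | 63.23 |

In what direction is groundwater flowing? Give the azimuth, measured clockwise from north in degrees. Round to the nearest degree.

215°

Three-point gradient (reference OW-A): Δ to OW-B = (65, 60, +0.19), Δ to OW-C = (35, 70, +0.17).
∂h/∂x = +0.001265, ∂h/∂y = +0.001796 (det = 2450).
Flow direction (−∇h) has components (-0.001265 E, -0.001796 N).
Azimuth = atan2(E, N) = atan2(-0.001265, -0.001796) = 215.2° ≈ 215°.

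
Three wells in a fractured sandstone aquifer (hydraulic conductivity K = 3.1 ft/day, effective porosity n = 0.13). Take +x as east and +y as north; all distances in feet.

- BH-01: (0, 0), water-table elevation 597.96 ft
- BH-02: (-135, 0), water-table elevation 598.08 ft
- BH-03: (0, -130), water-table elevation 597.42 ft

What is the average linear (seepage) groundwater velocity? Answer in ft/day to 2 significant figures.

∂h/∂x = (598.08 − 597.96) / (-135 − 0) = -0.0008889
∂h/∂y = (597.42 − 597.96) / (-130 − 0) = +0.004154
|∇h| = √(-0.0008889² + 0.004154²) = 0.004248
Seepage velocity v = K·i/n = 3.1 × 0.004248 / 0.13 = 0.1013 ft/day.

0.10 ft/day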